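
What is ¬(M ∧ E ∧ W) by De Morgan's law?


De Morgan's law: ¬(P ∧ Q ∧ R) ≡ ¬P ∨ ¬Q ∨ ¬R
¬(M ∧ E ∧ W) = ¬M ∨ ¬E ∨ ¬W

¬M ∨ ¬E ∨ ¬W


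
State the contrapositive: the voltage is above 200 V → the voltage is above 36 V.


Original: If the voltage is above 200 V, then the voltage is above 36 V
Contrapositive: If ¬Q, then ¬P
Negate Q: not (the voltage is above 36 V)
Negate P: not (the voltage is above 200 V)

If not (the voltage is above 36 V), then not (the voltage is above 200 V).


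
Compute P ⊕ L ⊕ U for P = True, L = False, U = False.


P = True, L = False, U = False
Step 1: P ⊕ L = True XOR False = True
Step 2: True ⊕ U = True XOR False = True
XOR is true when an odd number of operands are true.

True


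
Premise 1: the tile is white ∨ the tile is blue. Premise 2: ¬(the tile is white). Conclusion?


Disjunctive syllogism: P ∨ Q, ¬P ⊢ Q
Disjunction: the tile is white ∨ the tile is blue
We know it is not the case that the tile is white.
By disjunctive syllogism, the other disjunct must be true.

The tile is blue


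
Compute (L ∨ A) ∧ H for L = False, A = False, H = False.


L = False, A = False, H = False
Step 1: L ∨ A = False OR False = False
Step 2: False ∧ H = False AND False = False
OR is true when at least one operand is true; AND requires both.

False


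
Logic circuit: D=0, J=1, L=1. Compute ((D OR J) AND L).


D OR J = 0|1 = 1
1 AND 1 = 1

1


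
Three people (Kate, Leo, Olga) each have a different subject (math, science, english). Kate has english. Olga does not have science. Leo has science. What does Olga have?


From clues:
  Kate → english
  Leo → science
By elimination, Olga gets the remaining.

math


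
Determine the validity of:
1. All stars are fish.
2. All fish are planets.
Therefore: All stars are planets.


Premise 1: All stars are fish.
Premise 2: All fish are planets.
Conclusion: All stars are planets.
Barbara syllogism (AAA-1): All A are B, All B are C → All A are C.
Middle term (fish) distributed in premise 2.

Valid


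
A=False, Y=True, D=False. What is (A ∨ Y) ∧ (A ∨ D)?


A = False, Y = True, D = False
Expression: (A ∨ Y) ∧ (A ∨ D)
Step 1: A ∨ Y = False OR True = True
Step 2: A ∨ D = False OR False = False
Step 3: (True) ∧ (False) = True AND False = False

False


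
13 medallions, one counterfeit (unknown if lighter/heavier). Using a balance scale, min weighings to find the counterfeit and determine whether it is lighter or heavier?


Let n = 13. 26 possibilities (n medallions × lighter/heavier); each weighing has 3 outcomes.
Bound for k weighings: say the first weighing puts j medallions on each pan. If it tips, the 2j weighed medallions remain suspects (each with a known direction) and k-1 weighings give 3^(k-1) outcomes; 3^(k-1) is odd, so 2j ≤ 3^(k-1) - 1. If it balances, the n - 2j unweighed medallions remain with direction unknown: 2(n - 2j) ≤ 3^(k-1) - 1 by the same parity argument. Adding, n ≤ (3^(k-1) - 1) + (3^(k-1) - 1)/2 = (3^k - 3)/2, and the classical three-group strategy achieves this (3 medallions in 2 weighings, 12 in 3, 39 in 4, 120 in 5).
So we need the smallest k with (3^k - 3)/2 ≥ 13.
k = 3: (3^3 - 3)/2 = 12 < 13 ✗
k = 4: (3^4 - 3)/2 = 39 ≥ 13 ✓

4


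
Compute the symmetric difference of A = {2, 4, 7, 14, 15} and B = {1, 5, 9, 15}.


A = {2, 4, 7, 14, 15}
B = {1, 5, 9, 15}
Operation: symmetric difference
In A only: [2, 4, 7, 14], in B only: [1, 5, 9]

{1, 2, 4, 5, 7, 9, 14}


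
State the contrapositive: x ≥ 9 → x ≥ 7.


Original: If x ≥ 9, then x ≥ 7
Contrapositive: If ¬Q, then ¬P
Negate Q: not (x ≥ 7)
Negate P: not (x ≥ 9)

If not (x ≥ 7), then not (x ≥ 9).


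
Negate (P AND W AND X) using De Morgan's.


De Morgan's law: ¬(P ∧ Q ∧ R) ≡ ¬P ∨ ¬Q ∨ ¬R
¬(P ∧ W ∧ X) = ¬P ∨ ¬W ∨ ¬X

¬P ∨ ¬W ∨ ¬X


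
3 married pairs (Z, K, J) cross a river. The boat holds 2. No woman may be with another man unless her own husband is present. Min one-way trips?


Label couples Z, K, J (H = husband, W = wife).
Counting alone: 6 people, the boat carries 2 and someone must bring it back, so each round trip nets at most +1 on the far side until the last crossing → at least 9 trips. The jealousy constraint makes 9 impossible; the shortest valid schedule has 11:
1. WZ+WK →  (far: WZ,WK; near: HZ,HK,HJ,WJ)
2. WZ ←       (far: WK; near: HZ,HK,HJ,WZ,WJ)
3. WZ+WJ →  (far: WZ,WK,WJ; near: HZ,HK,HJ)
4. WZ ←       (far: WK,WJ; near: HZ,HK,HJ,WZ)
5. HK+HJ →  (far: HK,WK,HJ,WJ; near: HZ,WZ)
6. HK+WK ←  (far: HJ,WJ; near: HZ,WZ,HK,WK)
7. HZ+HK →  (far: HZ,HK,HJ,WJ; near: WZ,WK)
8. WJ ←       (far: HZ,HK,HJ; near: WZ,WK,WJ)
9. WZ+WK →  (far: HZ,WZ,HK,WK,HJ; near: WJ)
10. HJ ←      (far: HZ,WZ,HK,WK; near: HJ,WJ)
11. HJ+WJ → (far: all six; near: empty)
In every state each wife is either with her husband or with no other man.
Minimum trips = 11

11


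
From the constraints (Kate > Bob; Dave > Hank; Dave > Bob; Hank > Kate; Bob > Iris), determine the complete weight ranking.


Constraints: Kate > Bob; Dave > Hank; Dave > Bob; Hank > Kate; Bob > Iris
Method: at each step, the next-highest is the one remaining person who never appears on the smaller side of a constraint between remaining people.
  Step 1: remaining {Kate, Hank, Bob, Iris, Dave}; on the smaller side: {Kate, Hank, Bob, Iris} → Dave is next (Dave > Hank; Dave > Bob).
  Step 2: remaining {Kate, Hank, Bob, Iris}; on the smaller side: {Kate, Bob, Iris} → Hank is next (Hank > Kate).
  Step 3: remaining {Kate, Bob, Iris}; on the smaller side: {Bob, Iris} → Kate is next (Kate > Bob).
  Step 4: remaining {Bob, Iris}; on the smaller side: {Iris} → Bob is next (Bob > Iris).
  Step 5: only Iris remains → lowest.
Final ranking (highest to lowest):

Dave > Hank > Kate > Bob > Iris


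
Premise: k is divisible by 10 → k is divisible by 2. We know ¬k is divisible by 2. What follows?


Modus tollens: P → Q, ¬Q ⊢ ¬P
P: k is divisible by 10
Q: k is divisible by 2
We have P → Q and Q is false.
By modus tollens, P must be false.

It is not the case that k is divisible by 10


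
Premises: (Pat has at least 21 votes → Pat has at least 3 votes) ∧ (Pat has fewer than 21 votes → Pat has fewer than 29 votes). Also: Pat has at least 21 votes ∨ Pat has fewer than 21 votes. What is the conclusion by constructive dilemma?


Constructive dilemma: (P → Q) ∧ (R → S), P ∨ R ⊢ Q ∨ S
Premise 1: Pat has at least 21 votes → Pat has at least 3 votes
Premise 2: Pat has fewer than 21 votes → Pat has fewer than 29 votes
Premise 3: Pat has at least 21 votes ∨ Pat has fewer than 21 votes
Case 1: Assuming Pat has at least 21 votes, then by Premise 1, Pat has at least 3 votes.
Case 2: Assuming Pat has fewer than 21 votes, then by Premise 2, Pat has fewer than 29 votes.
Since one of Pat has at least 21 votes or Pat has fewer than 21 votes must hold, we get Pat has at least 3 votes or Pat has fewer than 29 votes.

Pat has at least 3 votes or Pat has fewer than 29 votes.


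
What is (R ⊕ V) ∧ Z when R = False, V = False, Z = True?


R = False, V = False, Z = True
Step 1: R ⊕ V = False XOR False = False
Step 2: False ∧ Z = False AND True = False
XOR true when exactly one of R,V is true; then AND with Z.

False


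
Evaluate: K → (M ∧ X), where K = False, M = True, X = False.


K = False, M = True, X = False
Step 1: M ∧ X = True AND False = False
Step 2: K → (False): false only when K=True and consequent=False.
Result: True

True


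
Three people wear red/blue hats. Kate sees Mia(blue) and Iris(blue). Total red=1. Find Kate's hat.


Total red = 1, seen red = 0
Own red = 1 - 0 = 1
Kate's hat is red.

red


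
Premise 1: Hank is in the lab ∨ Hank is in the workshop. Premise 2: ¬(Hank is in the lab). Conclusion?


Disjunctive syllogism: P ∨ Q, ¬P ⊢ Q
Disjunction: Hank is in the lab ∨ Hank is in the workshop
We know it is not the case that Hank is in the lab.
By disjunctive syllogism, the other disjunct must be true.

Hank is in the workshop


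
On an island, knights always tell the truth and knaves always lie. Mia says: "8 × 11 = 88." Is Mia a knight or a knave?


Statement: "8 × 11 = 88."
Actual: 8 × 11 = 88
Claimed: 88
Statement is TRUE → Mia tells the truth → Knight

Knight


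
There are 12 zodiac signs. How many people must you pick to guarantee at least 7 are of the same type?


Pigeonhole: to guarantee k in one of n categories, need (k-1)×n + 1.
k = 7, n = 12
Minimum = (7-1) × 12 + 1 = 6 × 12 + 1

73


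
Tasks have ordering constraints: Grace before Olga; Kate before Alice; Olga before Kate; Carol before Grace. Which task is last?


Constraints: Grace before Olga; Kate before Alice; Olga before Kate; Carol before Grace
The last task can have nothing scheduled after it, so it must never appear on the left of a 'before'.
Tasks appearing before some other task: Grace, Kate, Olga, Carol.
The only task not in that list is Alice → it is last.

Alice


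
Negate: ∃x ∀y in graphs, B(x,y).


Original: ∃x ∀y B(x,y)
Rule: ¬∀→∃, ¬∃→∀, negate predicate.
Negation: ∀x ∃y ¬B(x,y)

∀x ∃y ¬B(x,y)


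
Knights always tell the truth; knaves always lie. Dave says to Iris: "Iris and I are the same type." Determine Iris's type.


Dave says: "Iris and I are the same type."
Case 1: Dave is a Knight (truth-teller)
  Statement is true → they ARE the same → Iris is also a Knight
Case 2: Dave is a Knave (liar)
  Statement is false → they are NOT the same → Iris is a Knight
In both cases, Iris is a Knight.

Knight


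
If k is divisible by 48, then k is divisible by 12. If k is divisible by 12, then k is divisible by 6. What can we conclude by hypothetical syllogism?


Hypothetical syllogism: P → Q, Q → R ⊢ P → R
Premise 1: k is divisible by 48 → k is divisible by 12
Premise 2: k is divisible by 12 → k is divisible by 6
Chain the implications: the middle term (k is divisible by 12) links the two.
Conclusion: If k is divisible by 48, then k is divisible by 6.

If k is divisible by 48, then k is divisible by 6.


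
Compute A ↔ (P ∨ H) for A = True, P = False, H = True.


A = True, P = False, H = True
Step 1: P ∨ H = False OR True = True
Step 2: A ↔ (True): true when both sides have same truth value.
Result: True ↔ True = True

True


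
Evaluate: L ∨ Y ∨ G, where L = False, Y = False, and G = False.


L = False, Y = False, G = False
Step 1: L ∨ Y = False OR False = False
Step 2: False ∨ G = False OR False = False
OR is true when at least one operand is true.

False


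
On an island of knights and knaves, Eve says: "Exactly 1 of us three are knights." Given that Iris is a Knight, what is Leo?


Eve claims exactly 1 knights among Eve, Iris, Leo.
Given: Iris is a Knight.

Case 1: Eve is a Knight (tells truth)
  Then exactly 1 of the three are knights.
  Counting Eve, Iris: 2 knight(s) so far. Need -1 more → impossible.
Case 2: Eve is a Knave (lies)
  Then the count is NOT 1.
  If Leo = Knave, count = 1 = 1 → claim would be true, contradicts lie.
  If Leo = Knight, count = 2 ≠ 1 → lie confirmed ✓

Leo is a Knight.

Knight


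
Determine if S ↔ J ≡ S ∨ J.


Expression 1: S ↔ J
Expression 2: S ∨ J
Truth table (S J | Expr1 Expr2):
  T T |   T     T
  T F |   F     T   ← differ
  F T |   F     T   ← differ
  F F |   T     F   ← differ
Counterexample: S=T, J=F gives Expr1 = F but Expr2 = T, so the expressions are NOT logically equivalent.

No


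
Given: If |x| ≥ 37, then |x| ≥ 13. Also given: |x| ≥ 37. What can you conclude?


Modus ponens: P → Q, P ⊢ Q
P: |x| ≥ 37
Q: |x| ≥ 13
We have P → Q and P is true.
By modus ponens, Q must be true.

|x| ≥ 13


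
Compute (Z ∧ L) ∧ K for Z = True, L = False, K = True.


Z = True, L = False, K = True
Step 1: Z ∧ L = True AND False = False
Step 2: False ∧ K = False AND True = False
AND is true only when ALL operands are true.

False


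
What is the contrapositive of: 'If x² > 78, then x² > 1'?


Original: If x² > 78, then x² > 1
Contrapositive: If ¬Q, then ¬P
Negate Q: not (x² > 1)
Negate P: not (x² > 78)

If not (x² > 1), then not (x² > 78).


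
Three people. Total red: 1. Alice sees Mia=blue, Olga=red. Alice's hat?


Total red = 1, seen red = 1
Own red = 1 - 1 = 0
Alice's hat is blue.

blue


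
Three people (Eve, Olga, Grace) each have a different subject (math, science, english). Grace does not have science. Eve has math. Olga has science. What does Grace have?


From clues:
  Eve → math
  Olga → science
By elimination, Grace gets the remaining.

english


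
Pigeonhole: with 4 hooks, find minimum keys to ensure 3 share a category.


Pigeonhole: to guarantee k in one of n categories, need (k-1)×n + 1.
k = 3, n = 4
Minimum = (3-1) × 4 + 1 = 2 × 4 + 1

9


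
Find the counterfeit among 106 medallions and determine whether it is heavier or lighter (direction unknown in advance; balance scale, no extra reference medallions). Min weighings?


Let n = 106. 212 possibilities (n medallions × lighter/heavier); each weighing has 3 outcomes.
Bound for k weighings: say the first weighing puts j medallions on each pan. If it tips, the 2j weighed medallions remain suspects (each with a known direction) and k-1 weighings give 3^(k-1) outcomes; 3^(k-1) is odd, so 2j ≤ 3^(k-1) - 1. If it balances, the n - 2j unweighed medallions remain with direction unknown: 2(n - 2j) ≤ 3^(k-1) - 1 by the same parity argument. Adding, n ≤ (3^(k-1) - 1) + (3^(k-1) - 1)/2 = (3^k - 3)/2, and the classical three-group strategy achieves this (3 medallions in 2 weighings, 12 in 3, 39 in 4, 120 in 5).
So we need the smallest k with (3^k - 3)/2 ≥ 106.
k = 4: (3^4 - 3)/2 = 39 < 106 ✗
k = 5: (3^5 - 3)/2 = 120 ≥ 106 ✓

5


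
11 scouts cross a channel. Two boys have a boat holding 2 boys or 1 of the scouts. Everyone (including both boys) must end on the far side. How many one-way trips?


Per crossing of one of the scouts: boys→, one←, one of the scouts→, one← = 4 trips
11 × 4 = 44, + 1 final boys→ = 45
Minimum trips = 45

45


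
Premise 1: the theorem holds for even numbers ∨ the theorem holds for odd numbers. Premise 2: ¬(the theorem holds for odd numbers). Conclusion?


Disjunctive syllogism: P ∨ Q, ¬P ⊢ Q
Disjunction: the theorem holds for even numbers ∨ the theorem holds for odd numbers
We know it is not the case that the theorem holds for odd numbers.
By disjunctive syllogism, the other disjunct must be true.

The theorem holds for even numbers


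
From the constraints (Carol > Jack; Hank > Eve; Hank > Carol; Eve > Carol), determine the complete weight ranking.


Constraints: Carol > Jack; Hank > Eve; Hank > Carol; Eve > Carol
Method: at each step, the next-highest is the one remaining person who never appears on the smaller side of a constraint between remaining people.
  Step 1: remaining {Carol, Eve, Jack, Hank}; on the smaller side: {Carol, Eve, Jack} → Hank is next (Hank > Eve; Hank > Carol).
  Step 2: remaining {Carol, Eve, Jack}; on the smaller side: {Carol, Jack} → Eve is next (Eve > Carol).
  Step 3: remaining {Carol, Jack}; on the smaller side: {Jack} → Carol is next (Carol > Jack).
  Step 4: only Jack remains → lowest.
Final ranking (highest to lowest):

Hank > Eve > Carol > Jack


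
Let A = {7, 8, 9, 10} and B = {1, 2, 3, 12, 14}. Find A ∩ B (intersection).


A = {7, 8, 9, 10}
B = {1, 2, 3, 12, 14}
Operation: intersection
Elements in both: none

∅


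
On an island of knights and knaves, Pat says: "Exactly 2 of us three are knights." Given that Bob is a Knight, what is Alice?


Pat claims exactly 2 knights among Pat, Bob, Alice.
Given: Bob is a Knight.

Case 1: Pat is a Knight (tells truth)
  Then exactly 2 of the three are knights.
  Counting Pat, Bob: 2 knight(s) so far. Need 0 more → Alice = Knave.
Case 2: Pat is a Knave (lies)
  Then the count is NOT 2.
  If Alice = Knight, count = 2 = 2 → claim would be true, contradicts lie.
  If Alice = Knave, count = 1 ≠ 2 → lie confirmed ✓

Alice is a Knave.

Knave


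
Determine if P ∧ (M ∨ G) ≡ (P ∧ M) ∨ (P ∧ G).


Expression 1: P ∧ (M ∨ G)
Expression 2: (P ∧ M) ∨ (P ∧ G)
Truth table (P M G | Expr1 Expr2):
  T T T |   T     T
  T T F |   T     T
  T F T |   T     T
  T F F |   F     F
  F T T |   F     F
  F T F |   F     F
  F F T |   F     F
  F F F |   F     F
All 8 rows agree, so the expressions are logically equivalent.

Yes


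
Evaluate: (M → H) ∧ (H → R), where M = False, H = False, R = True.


M = False, H = False, R = True
Step 1: M → H is false only when M=True and H=False. Result: True
Step 2: H → R is false only when H=True and R=False. Result: True
Step 3: True ∧ True = True

True


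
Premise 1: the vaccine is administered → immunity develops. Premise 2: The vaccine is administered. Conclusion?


Modus ponens: P → Q, P ⊢ Q
P: the vaccine is administered
Q: immunity develops
We have P → Q and P is true.
By modus ponens, Q must be true.

Immunity develops


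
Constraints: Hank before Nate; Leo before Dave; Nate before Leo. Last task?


Constraints: Hank before Nate; Leo before Dave; Nate before Leo
The last task can have nothing scheduled after it, so it must never appear on the left of a 'before'.
Tasks appearing before some other task: Hank, Leo, Nate.
The only task not in that list is Dave → it is last.

Dave


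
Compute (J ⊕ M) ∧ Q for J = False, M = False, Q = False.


J = False, M = False, Q = False
Step 1: J ⊕ M = False XOR False = False
Step 2: False ∧ Q = False AND False = False
XOR true when exactly one of J,M is true; then AND with Q.

False


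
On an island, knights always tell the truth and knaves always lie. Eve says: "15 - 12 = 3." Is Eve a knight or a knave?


Statement: "15 - 12 = 3."
Actual: 15 - 12 = 3
Claimed: 3
Statement is TRUE → Eve tells the truth → Knight

Knight


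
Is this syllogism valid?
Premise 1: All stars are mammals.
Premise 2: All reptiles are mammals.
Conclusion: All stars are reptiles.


Premise 1: All stars are mammals.
Premise 2: All reptiles are mammals.
Conclusion: All stars are reptiles.
Fallacy: undistributed middle. mammals is predicate in both.
Counterexample: stars and reptiles could be disjoint subsets of mammals.

Invalid


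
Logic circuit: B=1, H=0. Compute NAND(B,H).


B AND H = 0
NOT(0) = 1

1


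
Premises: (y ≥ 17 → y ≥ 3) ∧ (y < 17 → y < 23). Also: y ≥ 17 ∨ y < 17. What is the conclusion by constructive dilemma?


Constructive dilemma: (P → Q) ∧ (R → S), P ∨ R ⊢ Q ∨ S
Premise 1: y ≥ 17 → y ≥ 3
Premise 2: y < 17 → y < 23
Premise 3: y ≥ 17 ∨ y < 17
Case 1: Assuming y ≥ 17, then by Premise 1, y ≥ 3.
Case 2: Assuming y < 17, then by Premise 2, y < 23.
Since one of y ≥ 17 or y < 17 must hold, we get y ≥ 3 or y < 23.

y ≥ 3 or y < 23.


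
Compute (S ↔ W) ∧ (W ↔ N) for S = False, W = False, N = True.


S = False, W = False, N = True
Step 1: S ↔ W is true when S and W have the same value. Result: True
Step 2: W ↔ N is true when W and N have the same value. Result: False
Step 3: True ∧ False = False

False


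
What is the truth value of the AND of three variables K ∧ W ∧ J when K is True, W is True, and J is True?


K = True, W = True, J = True
Step 1: K ∧ W = True AND True = True
Step 2: (True) ∧ J = (True) AND True = True
AND is true only when ALL operands are true.

True


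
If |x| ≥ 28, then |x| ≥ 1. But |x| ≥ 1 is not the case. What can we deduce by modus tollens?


Modus tollens: P → Q, ¬Q ⊢ ¬P
P: |x| ≥ 28
Q: |x| ≥ 1
We have P → Q and Q is false.
By modus tollens, P must be false.

It is not the case that |x| ≥ 28


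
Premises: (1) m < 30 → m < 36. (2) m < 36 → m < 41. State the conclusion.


Hypothetical syllogism: P → Q, Q → R ⊢ P → R
Premise 1: m < 30 → m < 36
Premise 2: m < 36 → m < 41
Chain the implications: the middle term (m < 36) links the two.
Conclusion: If m < 30, then m < 41.

If m < 30, then m < 41.


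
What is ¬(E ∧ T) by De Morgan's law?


De Morgan's law: ¬(P ∧ Q) ≡ ¬P ∨ ¬Q
¬(E ∧ T) = ¬E ∨ ¬T

¬E ∨ ¬T


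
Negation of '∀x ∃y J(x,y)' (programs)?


Original: ∀x ∃y J(x,y)
Rule: ¬∀→∃, ¬∃→∀, negate predicate.
Negation: ∃x ∀y ¬J(x,y)

∃x ∀y ¬J(x,y)


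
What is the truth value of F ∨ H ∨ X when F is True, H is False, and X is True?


F = True, H = False, X = True
Step 1: F ∨ H = True OR False = True
Step 2: True ∨ X = True OR True = True
OR is true when at least one operand is true.

True


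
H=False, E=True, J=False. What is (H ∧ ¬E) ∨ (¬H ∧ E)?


H = False, E = True, J = False
Expression: (H ∧ ¬E) ∨ (¬H ∧ E)
Step 1: ¬E = NOT True = False
Step 2: H ∧ ¬E = False AND False = False
Step 3: ¬H = NOT False = True
Step 4: ¬H ∧ E = True AND True = True
Step 5: (False) ∨ (True) = False OR True = True

True


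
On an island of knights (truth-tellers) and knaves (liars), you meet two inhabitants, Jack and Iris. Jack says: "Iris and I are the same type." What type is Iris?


Jack says: "Iris and I are the same type."
Case 1: Jack is a Knight (truth-teller)
  Statement is true → they ARE the same → Iris is also a Knight
Case 2: Jack is a Knave (liar)
  Statement is false → they are NOT the same → Iris is a Knight
In both cases, Iris is a Knight.

Knight


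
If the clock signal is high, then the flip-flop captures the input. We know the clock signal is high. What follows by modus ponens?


Modus ponens: P → Q, P ⊢ Q
P: the clock signal is high
Q: the flip-flop captures the input
We have P → Q and P is true.
By modus ponens, Q must be true.

The flip-flop captures the input


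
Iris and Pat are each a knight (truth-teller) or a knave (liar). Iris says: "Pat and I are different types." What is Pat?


Iris says: "Pat and I are different types."
Case 1: Iris is a Knight (truth-teller)
  Statement is true → they ARE different → Pat is a Knave
Case 2: Iris is a Knave (liar)
  Statement is false → they are NOT different → Pat is a Knave
In both cases, Pat is a Knave.

Knave


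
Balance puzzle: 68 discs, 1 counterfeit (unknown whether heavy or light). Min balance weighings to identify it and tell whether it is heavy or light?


Let n = 68. 136 possibilities (n discs × lighter/heavier); each weighing has 3 outcomes.
Bound for k weighings: say the first weighing puts j discs on each pan. If it tips, the 2j weighed discs remain suspects (each with a known direction) and k-1 weighings give 3^(k-1) outcomes; 3^(k-1) is odd, so 2j ≤ 3^(k-1) - 1. If it balances, the n - 2j unweighed discs remain with direction unknown: 2(n - 2j) ≤ 3^(k-1) - 1 by the same parity argument. Adding, n ≤ (3^(k-1) - 1) + (3^(k-1) - 1)/2 = (3^k - 3)/2, and the classical three-group strategy achieves this (3 discs in 2 weighings, 12 in 3, 39 in 4, 120 in 5).
So we need the smallest k with (3^k - 3)/2 ≥ 68.
k = 4: (3^4 - 3)/2 = 39 < 68 ✗
k = 5: (3^5 - 3)/2 = 120 ≥ 68 ✓

5


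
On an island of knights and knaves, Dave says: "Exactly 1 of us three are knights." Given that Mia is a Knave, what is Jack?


Dave claims exactly 1 knights among Dave, Mia, Jack.
Given: Mia is a Knave.

Case 1: Dave is a Knight (tells truth)
  Then exactly 1 of the three are knights.
  Counting Dave, Mia: 1 knight(s) so far. Need 0 more → Jack = Knave.
Case 2: Dave is a Knave (lies)
  Then the count is NOT 1.
  If Jack = Knight, count = 1 = 1 → claim would be true, contradicts lie.
  If Jack = Knave, count = 0 ≠ 1 → lie confirmed ✓

Jack is a Knave.

Knave


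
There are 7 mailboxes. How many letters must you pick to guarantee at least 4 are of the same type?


Pigeonhole: to guarantee k in one of n categories, need (k-1)×n + 1.
k = 4, n = 7
Minimum = (4-1) × 7 + 1 = 3 × 7 + 1

22


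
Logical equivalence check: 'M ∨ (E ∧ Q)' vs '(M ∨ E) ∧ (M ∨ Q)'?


Expression 1: M ∨ (E ∧ Q)
Expression 2: (M ∨ E) ∧ (M ∨ Q)
Truth table (M E Q | Expr1 Expr2):
  T T T |   T     T
  T T F |   T     T
  T F T |   T     T
  T F F |   T     T
  F T T |   T     T
  F T F |   F     F
  F F T |   F     F
  F F F |   F     F
All 8 rows agree, so the expressions are logically equivalent.

Yes


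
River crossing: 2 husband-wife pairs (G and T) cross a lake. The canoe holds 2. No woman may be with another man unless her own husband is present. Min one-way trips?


Label couples G and T.
1. WG+WT → (far: WG,WT; near: HG,HT)
2. WG ←   (far: WT; near: HG,HT,WG)
3. HG+HT → (far: HG,HT,WT; near: WG)
4. HG ←   (far: HT,WT; near: HG,WG)  — HG returns, since WG is alone on near bank
5. HG+WG → (far: all four; near: empty)
Every state respects the constraint.
Minimum trips = 5

5


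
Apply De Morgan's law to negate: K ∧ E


De Morgan's law: ¬(P ∧ Q) ≡ ¬P ∨ ¬Q
¬(K ∧ E) = ¬K ∨ ¬E

¬K ∨ ¬E


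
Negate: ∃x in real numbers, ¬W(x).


Original: ∃x ¬W(x)
Rule: ¬∀→∃, ¬∃→∀, negate predicate.
Negation: ∀x W(x)

∀x W(x)


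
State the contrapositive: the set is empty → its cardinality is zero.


Original: If the set is empty, then its cardinality is zero
Contrapositive: If ¬Q, then ¬P
Negate Q: not (its cardinality is zero)
Negate P: not (the set is empty)

If not (its cardinality is zero), then not (the set is empty).


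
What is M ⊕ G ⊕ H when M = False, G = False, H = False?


M = False, G = False, H = False
Step 1: M ⊕ G = False XOR False = False
Step 2: False ⊕ H = False XOR False = False
XOR is true when an odd number of operands are true.

False


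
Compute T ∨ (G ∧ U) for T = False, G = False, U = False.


T = False, G = False, U = False
Step 1: G ∧ U = False AND False = False
Step 2: T ∨ False = False OR False = False
AND evaluated first (higher precedence); then OR applied.

False


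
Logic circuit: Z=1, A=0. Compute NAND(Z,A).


Z AND A = 0
NOT(0) = 1

1


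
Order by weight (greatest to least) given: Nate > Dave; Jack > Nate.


Constraints: Nate > Dave; Jack > Nate
Method: at each step, the next-highest is the one remaining person who never appears on the smaller side of a constraint between remaining people.
  Step 1: remaining {Nate, Dave, Jack}; on the smaller side: {Nate, Dave} → Jack is next (Jack > Nate).
  Step 2: remaining {Nate, Dave}; on the smaller side: {Dave} → Nate is next (Nate > Dave).
  Step 3: only Dave remains → lowest.
Final ranking (highest to lowest):

Jack > Nate > Dave


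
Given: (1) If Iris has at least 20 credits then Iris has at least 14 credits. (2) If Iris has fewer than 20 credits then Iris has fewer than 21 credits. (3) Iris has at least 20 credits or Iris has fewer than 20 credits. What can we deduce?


Constructive dilemma: (P → Q) ∧ (R → S), P ∨ R ⊢ Q ∨ S
Premise 1: Iris has at least 20 credits → Iris has at least 14 credits
Premise 2: Iris has fewer than 20 credits → Iris has fewer than 21 credits
Premise 3: Iris has at least 20 credits ∨ Iris has fewer than 20 credits
Case 1: Assuming Iris has at least 20 credits, then by Premise 1, Iris has at least 14 credits.
Case 2: Assuming Iris has fewer than 20 credits, then by Premise 2, Iris has fewer than 21 credits.
Since one of Iris has at least 20 credits or Iris has fewer than 20 credits must hold, we get Iris has at least 14 credits or Iris has fewer than 21 credits.

Iris has at least 14 credits or Iris has fewer than 21 credits.


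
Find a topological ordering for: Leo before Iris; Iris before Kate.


Constraints: Leo before Iris; Iris before Kate
Method: repeatedly schedule the remaining task that has no remaining task required before it.
  Step 1: remaining {Leo, Iris, Kate}; every task except Leo still has a predecessor pending → schedule Leo.
  Step 2: remaining {Iris, Kate}; every task except Iris still has a predecessor pending → schedule Iris.
  Step 3: only Kate remains → schedule Kate.
Resulting order:

Leo → Iris → Kate


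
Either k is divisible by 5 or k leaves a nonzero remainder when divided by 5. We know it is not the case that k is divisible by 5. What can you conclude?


Disjunctive syllogism: P ∨ Q, ¬P ⊢ Q
Disjunction: k is divisible by 5 ∨ k leaves a nonzero remainder when divided by 5
We know it is not the case that k is divisible by 5.
By disjunctive syllogism, the other disjunct must be true.

k leaves a nonzero remainder when divided by 5


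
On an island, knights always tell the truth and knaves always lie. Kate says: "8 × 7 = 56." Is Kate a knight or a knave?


Statement: "8 × 7 = 56."
Actual: 8 × 7 = 56
Claimed: 56
Statement is TRUE → Kate tells the truth → Knight

Knight


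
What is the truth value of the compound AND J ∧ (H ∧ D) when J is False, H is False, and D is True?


J = False, H = False, D = True
Step 1: H ∧ D = False AND True = False
Step 2: J ∧ False = False AND False = False
AND is true only when ALL operands are true.

False


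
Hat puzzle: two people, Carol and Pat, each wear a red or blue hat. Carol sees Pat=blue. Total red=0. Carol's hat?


Total red = 0, Pat = blue
Red accounted for: 0
Remaining for Carol: 0
Carol's hat is blue.

blue


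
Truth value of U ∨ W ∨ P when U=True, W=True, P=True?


U = True, W = True, P = True
Expression: U ∨ W ∨ P
Step 1: U ∨ W = True OR True = True
Step 2: (True) ∨ P = True OR True = True

True


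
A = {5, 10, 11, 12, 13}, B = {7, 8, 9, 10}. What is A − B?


A = {5, 10, 11, 12, 13}
B = {7, 8, 9, 10}
Operation: difference A − B
In A but not B: 5, 11, 12, 13

{5, 11, 12, 13}


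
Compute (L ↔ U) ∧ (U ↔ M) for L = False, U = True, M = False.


L = False, U = True, M = False
Step 1: L ↔ U is true when L and U have the same value. Result: False
Step 2: U ↔ M is true when U and M have the same value. Result: False
Step 3: False ∧ False = False

False


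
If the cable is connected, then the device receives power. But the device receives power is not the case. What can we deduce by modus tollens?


Modus tollens: P → Q, ¬Q ⊢ ¬P
P: the cable is connected
Q: the device receives power
We have P → Q and Q is false.
By modus tollens, P must be false.

It is not the case that the cable is connected


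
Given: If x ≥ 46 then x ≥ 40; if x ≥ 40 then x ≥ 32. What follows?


Hypothetical syllogism: P → Q, Q → R ⊢ P → R
Premise 1: x ≥ 46 → x ≥ 40
Premise 2: x ≥ 40 → x ≥ 32
Chain the implications: the middle term (x ≥ 40) links the two.
Conclusion: If x ≥ 46, then x ≥ 32.

If x ≥ 46, then x ≥ 32.


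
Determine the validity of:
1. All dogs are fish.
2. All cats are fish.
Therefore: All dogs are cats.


Premise 1: All dogs are fish.
Premise 2: All cats are fish.
Conclusion: All dogs are cats.
Fallacy: undistributed middle. fish is predicate in both.
Counterexample: dogs and cats could be disjoint subsets of fish.

Invalid


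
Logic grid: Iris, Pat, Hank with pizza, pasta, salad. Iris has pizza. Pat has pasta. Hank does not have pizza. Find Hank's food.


From clues:
  Iris → pizza
  Pat → pasta
By elimination, Hank gets the remaining.

salad


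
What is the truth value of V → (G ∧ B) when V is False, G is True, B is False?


V = False, G = True, B = False
Step 1: G ∧ B = True AND False = False
Step 2: V → (False): false only when V=True and consequent=False.
Result: True

True


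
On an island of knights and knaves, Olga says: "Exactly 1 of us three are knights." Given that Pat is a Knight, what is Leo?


Olga claims exactly 1 knights among Olga, Pat, Leo.
Given: Pat is a Knight.

Case 1: Olga is a Knight (tells truth)
  Then exactly 1 of the three are knights.
  Counting Olga, Pat: 2 knight(s) so far. Need -1 more → impossible.
Case 2: Olga is a Knave (lies)
  Then the count is NOT 1.
  If Leo = Knave, count = 1 = 1 → claim would be true, contradicts lie.
  If Leo = Knight, count = 2 ≠ 1 → lie confirmed ✓

Leo is a Knight.

Knight


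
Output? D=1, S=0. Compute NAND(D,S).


D AND S = 0
NOT(0) = 1

1


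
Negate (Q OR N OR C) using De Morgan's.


De Morgan's law: ¬(P ∨ Q ∨ R) ≡ ¬P ∧ ¬Q ∧ ¬R
¬(Q ∨ N ∨ C) = ¬Q ∧ ¬N ∧ ¬C

¬Q ∧ ¬N ∧ ¬C


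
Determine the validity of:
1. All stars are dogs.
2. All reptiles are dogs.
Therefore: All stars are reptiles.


Premise 1: All stars are dogs.
Premise 2: All reptiles are dogs.
Conclusion: All stars are reptiles.
Fallacy: undistributed middle. dogs is predicate in both.
Counterexample: stars and reptiles could be disjoint subsets of dogs.

Invalid


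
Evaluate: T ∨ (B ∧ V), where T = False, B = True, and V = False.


T = False, B = True, V = False
Step 1: B ∧ V = True AND False = False
Step 2: T ∨ False = False OR False = False
AND evaluated first (higher precedence); then OR applied.

False


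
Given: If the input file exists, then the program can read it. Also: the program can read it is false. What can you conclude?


Modus tollens: P → Q, ¬Q ⊢ ¬P
P: the input file exists
Q: the program can read it
We have P → Q and Q is false.
By modus tollens, P must be false.

It is not the case that the input file exists


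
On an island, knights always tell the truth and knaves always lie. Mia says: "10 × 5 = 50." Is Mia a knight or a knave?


Statement: "10 × 5 = 50."
Actual: 10 × 5 = 50
Claimed: 50
Statement is TRUE → Mia tells the truth → Knight

Knight


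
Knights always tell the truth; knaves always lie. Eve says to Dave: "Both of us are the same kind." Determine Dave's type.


Eve says: "Both of us are the same kind."
Case 1: Eve is a Knight (truth-teller)
  Statement is true → they ARE the same → Dave is also a Knight
Case 2: Eve is a Knave (liar)
  Statement is false → they are NOT the same → Dave is a Knight
In both cases, Dave is a Knight.

Knight


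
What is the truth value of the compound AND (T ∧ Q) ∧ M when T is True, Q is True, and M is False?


T = True, Q = True, M = False
Step 1: T ∧ Q = True AND True = True
Step 2: True ∧ M = True AND False = False
AND is true only when ALL operands are true.

False


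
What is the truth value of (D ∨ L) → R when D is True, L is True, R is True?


D = True, L = True, R = True
Step 1: D ∨ L = True OR True = True
Step 2: (True) → R: false only when antecedent=True and R=False.
Result: True

True


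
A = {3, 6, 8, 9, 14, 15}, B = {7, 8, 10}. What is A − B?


A = {3, 6, 8, 9, 14, 15}
B = {7, 8, 10}
Operation: difference A − B
In A but not B: 3, 6, 9, 14, 15

{3, 6, 9, 14, 15}


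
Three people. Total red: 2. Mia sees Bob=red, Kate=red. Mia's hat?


Total red = 2, seen red = 2
Own red = 2 - 2 = 0
Mia's hat is blue.

blue


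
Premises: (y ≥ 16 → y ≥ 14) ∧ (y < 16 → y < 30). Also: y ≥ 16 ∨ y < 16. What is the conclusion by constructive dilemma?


Constructive dilemma: (P → Q) ∧ (R → S), P ∨ R ⊢ Q ∨ S
Premise 1: y ≥ 16 → y ≥ 14
Premise 2: y < 16 → y < 30
Premise 3: y ≥ 16 ∨ y < 16
Case 1: Assuming y ≥ 16, then by Premise 1, y ≥ 14.
Case 2: Assuming y < 16, then by Premise 2, y < 30.
Since one of y ≥ 16 or y < 16 must hold, we get y ≥ 14 or y < 30.

y ≥ 14 or y < 30.


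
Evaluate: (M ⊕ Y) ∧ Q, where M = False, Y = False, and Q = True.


M = False, Y = False, Q = True
Step 1: M ⊕ Y = False XOR False = False
Step 2: False ∧ Q = False AND True = False
XOR true when exactly one of M,Y is true; then AND with Q.

False


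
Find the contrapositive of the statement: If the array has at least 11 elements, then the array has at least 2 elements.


Original: If the array has at least 11 elements, then the array has at least 2 elements
Contrapositive: If ¬Q, then ¬P
Negate Q: not (the array has at least 2 elements)
Negate P: not (the array has at least 11 elements)

If not (the array has at least 2 elements), then not (the array has at least 11 elements).


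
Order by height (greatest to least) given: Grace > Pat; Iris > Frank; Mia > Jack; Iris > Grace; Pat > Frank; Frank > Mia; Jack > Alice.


Constraints: Grace > Pat; Iris > Frank; Mia > Jack; Iris > Grace; Pat > Frank; Frank > Mia; Jack > Alice
Method: at each step, the next-highest is the one remaining person who never appears on the smaller side of a constraint between remaining people.
  Step 1: remaining {Alice, Pat, Frank, Iris, Mia, Grace, Jack}; on the smaller side: {Alice, Pat, Frank, Mia, Grace, Jack} → Iris is next (Iris > Frank; Iris > Grace).
  Step 2: remaining {Alice, Pat, Frank, Mia, Grace, Jack}; on the smaller side: {Alice, Pat, Frank, Mia, Jack} → Grace is next (Grace > Pat).
  Step 3: remaining {Alice, Pat, Frank, Mia, Jack}; on the smaller side: {Alice, Frank, Mia, Jack} → Pat is next (Pat > Frank).
  Step 4: remaining {Alice, Frank, Mia, Jack}; on the smaller side: {Alice, Mia, Jack} → Frank is next (Frank > Mia).
  Step 5: remaining {Alice, Mia, Jack}; on the smaller side: {Alice, Jack} → Mia is next (Mia > Jack).
  Step 6: remaining {Alice, Jack}; on the smaller side: {Alice} → Jack is next (Jack > Alice).
  Step 7: only Alice remains → lowest.
Final ranking (highest to lowest):

Iris > Grace > Pat > Frank > Mia > Jack > Alice


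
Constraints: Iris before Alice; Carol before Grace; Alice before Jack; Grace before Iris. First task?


Constraints: Iris before Alice; Carol before Grace; Alice before Jack; Grace before Iris
The first task can have nothing scheduled before it, so it must never appear on the right of a 'before'.
Tasks appearing after some 'before': Alice, Grace, Jack, Iris.
The only task not in that list is Carol → it is first.

Carol


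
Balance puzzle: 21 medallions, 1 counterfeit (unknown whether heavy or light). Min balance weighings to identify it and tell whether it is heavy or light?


Let n = 21. 42 possibilities (n medallions × lighter/heavier); each weighing has 3 outcomes.
Bound for k weighings: say the first weighing puts j medallions on each pan. If it tips, the 2j weighed medallions remain suspects (each with a known direction) and k-1 weighings give 3^(k-1) outcomes; 3^(k-1) is odd, so 2j ≤ 3^(k-1) - 1. If it balances, the n - 2j unweighed medallions remain with direction unknown: 2(n - 2j) ≤ 3^(k-1) - 1 by the same parity argument. Adding, n ≤ (3^(k-1) - 1) + (3^(k-1) - 1)/2 = (3^k - 3)/2, and the classical three-group strategy achieves this (3 medallions in 2 weighings, 12 in 3, 39 in 4, 120 in 5).
So we need the smallest k with (3^k - 3)/2 ≥ 21.
k = 3: (3^3 - 3)/2 = 12 < 21 ✗
k = 4: (3^4 - 3)/2 = 39 ≥ 21 ✓

4


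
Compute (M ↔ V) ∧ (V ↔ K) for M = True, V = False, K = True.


M = True, V = False, K = True
Step 1: M ↔ V is true when M and V have the same value. Result: False
Step 2: V ↔ K is true when V and K have the same value. Result: False
Step 3: False ∧ False = False

False


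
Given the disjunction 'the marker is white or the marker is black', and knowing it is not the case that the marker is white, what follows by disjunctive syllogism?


Disjunctive syllogism: P ∨ Q, ¬P ⊢ Q
Disjunction: the marker is white ∨ the marker is black
We know it is not the case that the marker is white.
By disjunctive syllogism, the other disjunct must be true.

The marker is black


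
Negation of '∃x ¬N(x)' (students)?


Original: ∃x ¬N(x)
Rule: ¬∀→∃, ¬∃→∀, negate predicate.
Negation: ∀x N(x)

∀x N(x)


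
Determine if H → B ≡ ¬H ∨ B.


Expression 1: H → B
Expression 2: ¬H ∨ B
Truth table (H B | Expr1 Expr2):
  T T |   T     T
  T F |   F     F
  F T |   T     T
  F F |   T     T
All 4 rows agree, so the expressions are logically equivalent.

Yes
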